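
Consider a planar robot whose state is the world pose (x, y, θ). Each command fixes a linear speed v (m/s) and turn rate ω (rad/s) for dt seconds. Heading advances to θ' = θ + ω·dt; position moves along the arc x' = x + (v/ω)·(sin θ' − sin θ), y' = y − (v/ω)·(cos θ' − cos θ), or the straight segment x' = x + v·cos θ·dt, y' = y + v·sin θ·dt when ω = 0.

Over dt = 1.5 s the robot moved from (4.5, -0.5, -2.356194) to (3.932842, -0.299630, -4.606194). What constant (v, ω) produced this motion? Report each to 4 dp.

v = 0.5000, ω = -1.5000

Δθ = -4.606194 − -2.356194 = -2.250000
ω = Δθ/dt = -2.250000/1.5 = -1.5000
R = Δx/(sin θ' − sin θ) = -0.3333
v = R·ω = -0.3333·-1.5000 = 0.5000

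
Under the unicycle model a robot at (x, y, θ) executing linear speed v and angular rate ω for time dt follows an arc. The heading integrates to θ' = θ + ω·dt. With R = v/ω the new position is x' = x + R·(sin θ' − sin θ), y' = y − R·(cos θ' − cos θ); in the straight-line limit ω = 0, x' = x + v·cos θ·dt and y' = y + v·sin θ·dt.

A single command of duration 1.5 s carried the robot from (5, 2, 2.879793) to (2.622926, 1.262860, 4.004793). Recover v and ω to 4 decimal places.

Δθ = 4.004793 − 2.879793 = 1.125000
ω = Δθ/dt = 1.125000/1.5 = 0.7500
R = Δx/(sin θ' − sin θ) = 2.3333
v = R·ω = 2.3333·0.7500 = 1.7500

v = 1.7500, ω = 0.7500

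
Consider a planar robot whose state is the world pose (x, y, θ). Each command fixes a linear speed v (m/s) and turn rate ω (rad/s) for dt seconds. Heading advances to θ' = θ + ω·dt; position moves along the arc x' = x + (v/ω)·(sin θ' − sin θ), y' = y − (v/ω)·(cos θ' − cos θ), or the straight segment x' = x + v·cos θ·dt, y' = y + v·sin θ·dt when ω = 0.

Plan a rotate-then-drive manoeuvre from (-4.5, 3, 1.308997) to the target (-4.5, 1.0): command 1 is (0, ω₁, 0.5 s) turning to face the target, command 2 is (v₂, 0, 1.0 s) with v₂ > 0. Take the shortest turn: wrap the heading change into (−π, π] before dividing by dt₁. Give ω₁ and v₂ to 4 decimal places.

ω₁ = -5.7596, v₂ = 2.0000

heading to target = atan2(1−3, -4.5−-4.5) = -1.5708
Δθ = wrap(-1.5708 − 1.3090) = -2.8798; ω₁ = Δθ/dt₁ = -5.7596
distance = √((-4.5−-4.5)² + (1−3)²) = 2.0000; v₂ = distance/dt₂ = 2.0000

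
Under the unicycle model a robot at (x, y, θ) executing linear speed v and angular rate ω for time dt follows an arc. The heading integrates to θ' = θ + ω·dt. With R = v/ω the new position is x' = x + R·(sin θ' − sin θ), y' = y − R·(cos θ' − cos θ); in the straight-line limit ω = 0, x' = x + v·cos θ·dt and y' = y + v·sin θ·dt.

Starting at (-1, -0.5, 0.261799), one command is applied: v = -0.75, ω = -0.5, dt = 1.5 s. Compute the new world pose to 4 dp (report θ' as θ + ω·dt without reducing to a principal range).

θ' = 0.2618 + -0.5·1.5 = -0.4882
R = v/ω = -0.75/-0.5 = 1.5000
x' = -1 + 1.5000·(sin -0.4882 − sin 0.2618) = -2.0918
y' = -0.5 − 1.5000·(cos -0.4882 − cos 0.2618) = -0.3759

(-2.0918, -0.3759, -0.4882)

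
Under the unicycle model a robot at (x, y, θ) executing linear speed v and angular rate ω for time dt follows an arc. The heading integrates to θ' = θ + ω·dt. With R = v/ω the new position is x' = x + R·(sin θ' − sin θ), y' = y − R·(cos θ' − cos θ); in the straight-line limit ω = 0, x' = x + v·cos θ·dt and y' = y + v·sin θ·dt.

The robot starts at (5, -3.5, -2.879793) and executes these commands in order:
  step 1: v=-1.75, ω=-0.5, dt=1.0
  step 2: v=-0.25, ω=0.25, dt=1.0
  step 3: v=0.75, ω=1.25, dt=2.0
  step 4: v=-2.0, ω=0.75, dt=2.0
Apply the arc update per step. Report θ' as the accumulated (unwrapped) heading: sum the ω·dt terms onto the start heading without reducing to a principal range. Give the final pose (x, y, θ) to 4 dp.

step 1: θ'=-3.3798 (R=3.5000) → pose (6.7317, -3.4796, -3.3798)
step 2: θ'=-3.1298 (R=-1.0000) → pose (6.9795, -3.5077, -3.1298)
step 3: θ'=-0.6298 (R=0.6000) → pose (6.6332, -4.5926, -0.6298)
step 4: θ'=0.8702 (R=-2.6667) → pose (3.0240, -5.0285, 0.8702)

(3.0240, -5.0285, 0.8702)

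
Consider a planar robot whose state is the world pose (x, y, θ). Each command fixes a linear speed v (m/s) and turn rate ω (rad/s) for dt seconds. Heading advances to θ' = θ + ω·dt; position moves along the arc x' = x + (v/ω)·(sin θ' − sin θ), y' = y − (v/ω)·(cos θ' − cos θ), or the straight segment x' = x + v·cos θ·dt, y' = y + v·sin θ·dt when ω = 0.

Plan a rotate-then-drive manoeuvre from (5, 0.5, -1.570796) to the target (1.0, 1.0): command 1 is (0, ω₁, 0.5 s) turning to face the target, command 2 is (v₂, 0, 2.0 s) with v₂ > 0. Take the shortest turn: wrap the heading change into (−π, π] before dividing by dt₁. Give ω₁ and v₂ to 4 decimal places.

heading to target = atan2(1−0.5, 1−5) = 3.0172
Δθ = wrap(3.0172 − -1.5708) = -1.6952; ω₁ = Δθ/dt₁ = -3.3903
distance = √((1−5)² + (1−0.5)²) = 4.0311; v₂ = distance/dt₂ = 2.0156

ω₁ = -3.3903, v₂ = 2.0156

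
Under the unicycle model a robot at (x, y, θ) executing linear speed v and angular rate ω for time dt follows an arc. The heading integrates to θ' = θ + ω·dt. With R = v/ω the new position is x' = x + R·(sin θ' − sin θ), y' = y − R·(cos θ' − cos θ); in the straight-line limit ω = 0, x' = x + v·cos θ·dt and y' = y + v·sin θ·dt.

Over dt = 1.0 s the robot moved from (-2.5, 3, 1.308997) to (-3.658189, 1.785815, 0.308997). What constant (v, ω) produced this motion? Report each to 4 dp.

v = -1.7500, ω = -1.0000

Δθ = 0.308997 − 1.308997 = -1.000000
ω = Δθ/dt = -1.000000/1.0 = -1.0000
R = −Δy/(cos θ' − cos θ) = 1.7500
v = R·ω = 1.7500·-1.0000 = -1.7500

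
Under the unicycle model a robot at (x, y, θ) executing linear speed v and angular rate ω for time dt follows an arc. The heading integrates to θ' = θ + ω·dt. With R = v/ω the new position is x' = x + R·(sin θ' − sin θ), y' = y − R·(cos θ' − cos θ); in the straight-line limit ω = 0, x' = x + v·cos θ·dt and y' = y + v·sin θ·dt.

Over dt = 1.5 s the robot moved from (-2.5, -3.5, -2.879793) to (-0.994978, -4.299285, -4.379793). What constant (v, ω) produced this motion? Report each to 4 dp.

v = -1.2500, ω = -1.0000

Δθ = -4.379793 − -2.879793 = -1.500000
ω = Δθ/dt = -1.500000/1.5 = -1.0000
R = Δx/(sin θ' − sin θ) = 1.2500
v = R·ω = 1.2500·-1.0000 = -1.2500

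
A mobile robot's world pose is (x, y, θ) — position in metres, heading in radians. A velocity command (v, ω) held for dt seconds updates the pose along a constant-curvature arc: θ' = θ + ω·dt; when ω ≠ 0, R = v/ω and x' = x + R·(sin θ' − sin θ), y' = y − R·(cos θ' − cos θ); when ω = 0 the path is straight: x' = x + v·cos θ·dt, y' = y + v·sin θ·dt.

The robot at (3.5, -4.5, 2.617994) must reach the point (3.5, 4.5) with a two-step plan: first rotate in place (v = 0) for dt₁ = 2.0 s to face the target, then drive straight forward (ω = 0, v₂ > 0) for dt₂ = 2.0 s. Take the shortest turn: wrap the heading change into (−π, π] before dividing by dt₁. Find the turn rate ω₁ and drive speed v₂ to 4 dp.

ω₁ = -0.5236, v₂ = 4.5000

heading to target = atan2(4.5−-4.5, 3.5−3.5) = 1.5708
Δθ = wrap(1.5708 − 2.6180) = -1.0472; ω₁ = Δθ/dt₁ = -0.5236
distance = √((3.5−3.5)² + (4.5−-4.5)²) = 9.0000; v₂ = distance/dt₂ = 4.5000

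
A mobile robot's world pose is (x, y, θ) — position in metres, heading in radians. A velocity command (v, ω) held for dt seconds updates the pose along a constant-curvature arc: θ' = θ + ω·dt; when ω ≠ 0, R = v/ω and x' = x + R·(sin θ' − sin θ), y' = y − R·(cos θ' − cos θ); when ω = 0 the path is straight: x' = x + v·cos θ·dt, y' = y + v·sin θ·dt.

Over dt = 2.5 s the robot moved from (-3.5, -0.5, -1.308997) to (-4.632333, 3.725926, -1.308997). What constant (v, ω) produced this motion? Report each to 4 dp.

v = -1.7500, ω = 0.0000

Δθ = -1.308997 − -1.308997 = 0.000000
ω = Δθ/dt = 0.000000/2.5 = 0.0000
ω = 0 → v = (Δx·cos θ + Δy·sin θ)/dt = -1.7500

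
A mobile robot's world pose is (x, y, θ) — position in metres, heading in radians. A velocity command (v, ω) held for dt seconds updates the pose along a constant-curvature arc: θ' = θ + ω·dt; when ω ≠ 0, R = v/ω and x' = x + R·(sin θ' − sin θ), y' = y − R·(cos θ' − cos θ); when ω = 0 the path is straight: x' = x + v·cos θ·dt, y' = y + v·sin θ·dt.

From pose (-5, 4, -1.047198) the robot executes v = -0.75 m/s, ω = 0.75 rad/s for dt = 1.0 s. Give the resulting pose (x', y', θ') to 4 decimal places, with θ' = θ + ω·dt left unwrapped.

(-5.5732, 4.4562, -0.2972)

θ' = -1.0472 + 0.75·1.0 = -0.2972
R = v/ω = -0.75/0.75 = -1.0000
x' = -5 + -1.0000·(sin -0.2972 − sin -1.0472) = -5.5732
y' = 4 − -1.0000·(cos -0.2972 − cos -1.0472) = 4.4562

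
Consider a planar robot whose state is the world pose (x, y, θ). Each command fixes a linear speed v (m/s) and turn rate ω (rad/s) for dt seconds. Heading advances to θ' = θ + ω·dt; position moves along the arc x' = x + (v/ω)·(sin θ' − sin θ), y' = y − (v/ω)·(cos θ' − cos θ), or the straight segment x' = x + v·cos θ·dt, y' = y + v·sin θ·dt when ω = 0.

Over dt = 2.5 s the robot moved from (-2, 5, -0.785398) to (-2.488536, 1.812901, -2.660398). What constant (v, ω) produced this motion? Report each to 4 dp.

v = 1.5000, ω = -0.7500

Δθ = -2.660398 − -0.785398 = -1.875000
ω = Δθ/dt = -1.875000/2.5 = -0.7500
R = −Δy/(cos θ' − cos θ) = -2.0000
v = R·ω = -2.0000·-0.7500 = 1.5000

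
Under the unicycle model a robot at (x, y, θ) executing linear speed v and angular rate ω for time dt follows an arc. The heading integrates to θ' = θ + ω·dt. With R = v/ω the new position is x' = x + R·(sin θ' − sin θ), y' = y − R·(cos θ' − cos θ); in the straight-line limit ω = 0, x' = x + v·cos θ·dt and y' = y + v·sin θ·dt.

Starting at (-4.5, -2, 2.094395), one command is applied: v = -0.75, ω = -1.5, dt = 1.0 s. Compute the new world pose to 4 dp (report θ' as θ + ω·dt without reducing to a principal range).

(-4.6530, -2.6642, 0.5944)

θ' = 2.0944 + -1.5·1.0 = 0.5944
R = v/ω = -0.75/-1.5 = 0.5000
x' = -4.5 + 0.5000·(sin 0.5944 − sin 2.0944) = -4.6530
y' = -2 − 0.5000·(cos 0.5944 − cos 2.0944) = -2.6642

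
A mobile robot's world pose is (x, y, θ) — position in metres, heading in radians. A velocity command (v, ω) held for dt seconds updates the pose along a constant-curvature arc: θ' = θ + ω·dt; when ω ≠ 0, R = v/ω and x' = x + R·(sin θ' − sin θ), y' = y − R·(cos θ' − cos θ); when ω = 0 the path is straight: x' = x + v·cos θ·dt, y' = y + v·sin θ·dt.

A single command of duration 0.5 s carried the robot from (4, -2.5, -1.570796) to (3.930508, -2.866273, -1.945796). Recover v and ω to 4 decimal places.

v = 0.7500, ω = -0.7500

Δθ = -1.945796 − -1.570796 = -0.375000
ω = Δθ/dt = -0.375000/0.5 = -0.7500
R = −Δy/(cos θ' − cos θ) = -1.0000
v = R·ω = -1.0000·-0.7500 = 0.7500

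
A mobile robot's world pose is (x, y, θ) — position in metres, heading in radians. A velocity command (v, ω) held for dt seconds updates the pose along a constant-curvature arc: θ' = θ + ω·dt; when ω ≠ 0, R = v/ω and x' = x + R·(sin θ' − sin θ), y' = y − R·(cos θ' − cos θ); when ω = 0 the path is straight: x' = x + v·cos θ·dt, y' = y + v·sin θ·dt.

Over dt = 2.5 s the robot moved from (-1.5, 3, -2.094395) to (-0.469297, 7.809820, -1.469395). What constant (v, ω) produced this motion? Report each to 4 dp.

Δθ = -1.469395 − -2.094395 = 0.625000
ω = Δθ/dt = 0.625000/2.5 = 0.2500
R = −Δy/(cos θ' − cos θ) = -8.0000
v = R·ω = -8.0000·0.2500 = -2.0000

v = -2.0000, ω = 0.2500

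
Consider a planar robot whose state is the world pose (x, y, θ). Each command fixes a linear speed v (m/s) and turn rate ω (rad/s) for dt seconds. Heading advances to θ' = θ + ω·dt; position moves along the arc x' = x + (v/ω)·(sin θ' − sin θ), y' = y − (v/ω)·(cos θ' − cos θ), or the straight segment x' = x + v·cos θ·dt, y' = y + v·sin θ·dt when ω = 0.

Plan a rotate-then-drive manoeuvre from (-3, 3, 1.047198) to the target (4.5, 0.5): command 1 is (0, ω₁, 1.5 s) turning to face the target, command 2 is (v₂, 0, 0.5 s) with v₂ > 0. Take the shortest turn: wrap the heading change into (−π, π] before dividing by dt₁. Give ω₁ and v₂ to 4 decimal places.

heading to target = atan2(0.5−3, 4.5−-3) = -0.3218
Δθ = wrap(-0.3218 − 1.0472) = -1.3689; ω₁ = Δθ/dt₁ = -0.9126
distance = √((4.5−-3)² + (0.5−3)²) = 7.9057; v₂ = distance/dt₂ = 15.8114

ω₁ = -0.9126, v₂ = 15.8114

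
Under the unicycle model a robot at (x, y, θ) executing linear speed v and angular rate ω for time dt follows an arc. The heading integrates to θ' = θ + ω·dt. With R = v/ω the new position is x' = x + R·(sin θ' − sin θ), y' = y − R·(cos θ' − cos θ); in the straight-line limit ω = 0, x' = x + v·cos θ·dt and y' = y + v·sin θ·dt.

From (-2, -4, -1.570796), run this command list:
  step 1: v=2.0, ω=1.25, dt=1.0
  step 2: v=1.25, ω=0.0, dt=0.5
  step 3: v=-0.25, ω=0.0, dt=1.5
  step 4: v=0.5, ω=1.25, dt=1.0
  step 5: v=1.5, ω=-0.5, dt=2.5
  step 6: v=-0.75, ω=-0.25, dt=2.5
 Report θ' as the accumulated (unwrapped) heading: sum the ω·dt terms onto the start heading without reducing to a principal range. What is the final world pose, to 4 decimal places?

(1.6418, -3.3138, -0.9458)

step 1: θ'=-0.3208 (R=1.6000) → pose (-0.9045, -5.5184, -0.3208)
step 2: θ'=-0.3208 (straight) → pose (-0.3114, -5.7155, -0.3208)
step 3: θ'=-0.3208 (straight) → pose (-0.6673, -5.5972, -0.3208)
step 4: θ'=0.9292 (R=0.4000) → pose (-0.2207, -5.4570, 0.9292)
step 5: θ'=-0.3208 (R=-3.0000) → pose (3.1287, -4.4055, -0.3208)
step 6: θ'=-0.9458 (R=3.0000) → pose (1.6418, -3.3138, -0.9458)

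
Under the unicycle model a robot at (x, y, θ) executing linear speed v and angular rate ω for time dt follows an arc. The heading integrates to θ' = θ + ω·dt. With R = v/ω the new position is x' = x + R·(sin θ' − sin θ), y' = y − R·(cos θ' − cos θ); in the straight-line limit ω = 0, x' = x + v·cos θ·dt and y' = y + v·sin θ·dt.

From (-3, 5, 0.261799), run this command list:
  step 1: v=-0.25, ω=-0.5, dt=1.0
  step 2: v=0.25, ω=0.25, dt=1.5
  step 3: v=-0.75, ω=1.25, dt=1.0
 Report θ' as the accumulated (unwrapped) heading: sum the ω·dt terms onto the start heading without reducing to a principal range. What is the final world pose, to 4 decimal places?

step 1: θ'=-0.2382 (R=0.5000) → pose (-3.2474, 4.9971, -0.2382)
step 2: θ'=0.1368 (R=1.0000) → pose (-2.8751, 4.9782, 0.1368)
step 3: θ'=1.3868 (R=-0.6000) → pose (-3.3831, 4.4936, 1.3868)

(-3.3831, 4.4936, 1.3868)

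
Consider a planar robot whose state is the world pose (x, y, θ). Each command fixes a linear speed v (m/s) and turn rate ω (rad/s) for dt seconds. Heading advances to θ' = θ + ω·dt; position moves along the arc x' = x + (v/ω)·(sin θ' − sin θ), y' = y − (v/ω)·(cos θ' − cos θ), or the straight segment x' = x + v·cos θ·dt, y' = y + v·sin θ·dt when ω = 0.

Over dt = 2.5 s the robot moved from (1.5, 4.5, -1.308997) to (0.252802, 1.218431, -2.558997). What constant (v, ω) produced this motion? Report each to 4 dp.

v = 1.5000, ω = -0.5000

Δθ = -2.558997 − -1.308997 = -1.250000
ω = Δθ/dt = -1.250000/2.5 = -0.5000
R = −Δy/(cos θ' − cos θ) = -3.0000
v = R·ω = -3.0000·-0.5000 = 1.5000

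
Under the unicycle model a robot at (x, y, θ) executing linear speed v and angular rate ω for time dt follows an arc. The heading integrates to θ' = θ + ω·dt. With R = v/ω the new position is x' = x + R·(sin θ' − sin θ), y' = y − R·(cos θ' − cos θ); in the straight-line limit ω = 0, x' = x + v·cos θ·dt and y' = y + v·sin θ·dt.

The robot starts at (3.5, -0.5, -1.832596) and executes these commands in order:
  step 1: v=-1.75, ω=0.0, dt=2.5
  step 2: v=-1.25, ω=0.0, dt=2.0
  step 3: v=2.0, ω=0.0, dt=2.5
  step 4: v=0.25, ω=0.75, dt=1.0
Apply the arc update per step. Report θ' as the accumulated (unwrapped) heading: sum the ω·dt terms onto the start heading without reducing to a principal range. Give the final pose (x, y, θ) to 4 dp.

(4.0129, 1.0685, -1.0826)

step 1: θ'=-1.8326 (straight) → pose (4.6323, 3.7259, -1.8326)
step 2: θ'=-1.8326 (straight) → pose (5.2794, 6.1407, -1.8326)
step 3: θ'=-1.8326 (straight) → pose (3.9853, 1.3111, -1.8326)
step 4: θ'=-1.0826 (R=0.3333) → pose (4.0129, 1.0685, -1.0826)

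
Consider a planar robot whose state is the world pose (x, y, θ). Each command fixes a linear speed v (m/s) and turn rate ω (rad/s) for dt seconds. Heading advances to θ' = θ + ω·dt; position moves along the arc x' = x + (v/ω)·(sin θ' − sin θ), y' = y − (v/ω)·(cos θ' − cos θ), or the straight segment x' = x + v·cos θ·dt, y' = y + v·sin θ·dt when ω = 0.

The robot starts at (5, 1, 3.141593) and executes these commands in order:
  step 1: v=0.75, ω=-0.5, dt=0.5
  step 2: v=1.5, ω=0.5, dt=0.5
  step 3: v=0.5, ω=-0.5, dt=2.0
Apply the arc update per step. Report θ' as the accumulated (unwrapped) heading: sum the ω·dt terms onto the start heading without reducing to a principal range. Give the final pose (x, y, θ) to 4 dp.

step 1: θ'=2.8916 (R=-1.5000) → pose (4.6289, 1.0466, 2.8916)
step 2: θ'=3.1416 (R=3.0000) → pose (3.8867, 1.1399, 3.1416)
step 3: θ'=2.1416 (R=-1.0000) → pose (3.0452, 1.5996, 2.1416)

(3.0452, 1.5996, 2.1416)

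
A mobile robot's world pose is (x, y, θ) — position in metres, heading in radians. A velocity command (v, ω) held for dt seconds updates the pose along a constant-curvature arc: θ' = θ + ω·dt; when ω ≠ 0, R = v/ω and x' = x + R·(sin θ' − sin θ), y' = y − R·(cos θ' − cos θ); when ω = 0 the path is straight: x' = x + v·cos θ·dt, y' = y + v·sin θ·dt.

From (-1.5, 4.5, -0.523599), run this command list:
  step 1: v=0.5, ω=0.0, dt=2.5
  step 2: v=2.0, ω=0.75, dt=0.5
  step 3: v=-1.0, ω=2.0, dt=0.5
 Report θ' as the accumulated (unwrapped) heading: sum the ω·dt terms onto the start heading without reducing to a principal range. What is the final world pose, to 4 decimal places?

step 1: θ'=-0.5236 (straight) → pose (-0.4175, 3.8750, -0.5236)
step 2: θ'=-0.1486 (R=2.6667) → pose (0.5211, 3.5471, -0.1486)
step 3: θ'=0.8514 (R=-0.5000) → pose (0.0709, 3.3821, 0.8514)

(0.0709, 3.3821, 0.8514)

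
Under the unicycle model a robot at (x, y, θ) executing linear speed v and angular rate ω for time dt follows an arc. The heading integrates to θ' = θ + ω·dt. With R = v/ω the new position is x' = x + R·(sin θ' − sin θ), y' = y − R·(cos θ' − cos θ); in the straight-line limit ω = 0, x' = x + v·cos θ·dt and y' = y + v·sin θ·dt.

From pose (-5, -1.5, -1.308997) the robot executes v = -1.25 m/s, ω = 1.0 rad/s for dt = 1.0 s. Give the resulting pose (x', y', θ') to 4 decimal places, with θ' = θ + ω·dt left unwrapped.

(-5.8273, -0.6327, -0.3090)

θ' = -1.3090 + 1.0·1.0 = -0.3090
R = v/ω = -1.25/1.0 = -1.2500
x' = -5 + -1.2500·(sin -0.3090 − sin -1.3090) = -5.8273
y' = -1.5 − -1.2500·(cos -0.3090 − cos -1.3090) = -0.6327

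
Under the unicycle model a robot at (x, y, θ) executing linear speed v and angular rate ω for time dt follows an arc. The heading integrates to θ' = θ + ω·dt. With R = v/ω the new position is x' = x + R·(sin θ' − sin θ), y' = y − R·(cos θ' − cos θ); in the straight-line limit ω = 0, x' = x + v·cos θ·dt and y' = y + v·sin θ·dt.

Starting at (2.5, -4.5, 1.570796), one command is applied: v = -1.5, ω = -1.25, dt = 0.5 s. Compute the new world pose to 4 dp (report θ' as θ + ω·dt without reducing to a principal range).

(2.2732, -5.2021, 0.9458)

θ' = 1.5708 + -1.25·0.5 = 0.9458
R = v/ω = -1.5/-1.25 = 1.2000
x' = 2.5 + 1.2000·(sin 0.9458 − sin 1.5708) = 2.2732
y' = -4.5 − 1.2000·(cos 0.9458 − cos 1.5708) = -5.2021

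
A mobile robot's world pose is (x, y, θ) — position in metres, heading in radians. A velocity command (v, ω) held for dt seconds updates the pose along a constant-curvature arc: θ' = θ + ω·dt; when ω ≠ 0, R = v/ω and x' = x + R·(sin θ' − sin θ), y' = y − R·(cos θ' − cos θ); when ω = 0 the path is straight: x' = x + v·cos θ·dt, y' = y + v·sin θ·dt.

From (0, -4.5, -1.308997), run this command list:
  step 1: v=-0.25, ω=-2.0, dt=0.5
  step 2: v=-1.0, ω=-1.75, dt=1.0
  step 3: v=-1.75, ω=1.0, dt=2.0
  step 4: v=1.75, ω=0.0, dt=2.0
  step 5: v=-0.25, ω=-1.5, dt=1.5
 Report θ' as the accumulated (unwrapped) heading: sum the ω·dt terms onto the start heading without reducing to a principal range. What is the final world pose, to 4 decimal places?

step 1: θ'=-2.3090 (R=0.1250) → pose (0.0283, -4.3835, -2.3090)
step 2: θ'=-4.0590 (R=0.5714) → pose (0.9047, -4.4207, -4.0590)
step 3: θ'=-2.0590 (R=-1.7500) → pose (3.8398, -4.1777, -2.0590)
step 4: θ'=-2.0590 (straight) → pose (2.1982, -7.2689, -2.0590)
step 5: θ'=-4.3090 (R=0.1667) → pose (2.4986, -7.2816, -4.3090)

(2.4986, -7.2816, -4.3090)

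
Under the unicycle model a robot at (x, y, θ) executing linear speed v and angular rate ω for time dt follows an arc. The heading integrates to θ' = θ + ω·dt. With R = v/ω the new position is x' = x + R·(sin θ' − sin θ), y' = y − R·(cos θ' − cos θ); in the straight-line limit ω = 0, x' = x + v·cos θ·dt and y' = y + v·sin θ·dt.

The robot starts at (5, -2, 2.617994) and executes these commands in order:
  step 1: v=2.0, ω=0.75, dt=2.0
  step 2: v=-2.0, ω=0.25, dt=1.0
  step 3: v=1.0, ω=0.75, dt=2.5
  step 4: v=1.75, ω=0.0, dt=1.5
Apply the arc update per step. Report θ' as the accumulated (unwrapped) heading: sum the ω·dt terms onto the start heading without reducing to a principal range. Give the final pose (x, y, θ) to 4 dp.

(6.1841, -2.9249, 6.2430)

step 1: θ'=4.1180 (R=2.6667) → pose (1.4574, -2.8160, 4.1180)
step 2: θ'=4.3680 (R=-8.0000) → pose (2.3597, -1.0370, 4.3680)
step 3: θ'=6.2430 (R=1.3333) → pose (3.5612, -2.8194, 6.2430)
step 4: θ'=6.2430 (straight) → pose (6.1841, -2.9249, 6.2430)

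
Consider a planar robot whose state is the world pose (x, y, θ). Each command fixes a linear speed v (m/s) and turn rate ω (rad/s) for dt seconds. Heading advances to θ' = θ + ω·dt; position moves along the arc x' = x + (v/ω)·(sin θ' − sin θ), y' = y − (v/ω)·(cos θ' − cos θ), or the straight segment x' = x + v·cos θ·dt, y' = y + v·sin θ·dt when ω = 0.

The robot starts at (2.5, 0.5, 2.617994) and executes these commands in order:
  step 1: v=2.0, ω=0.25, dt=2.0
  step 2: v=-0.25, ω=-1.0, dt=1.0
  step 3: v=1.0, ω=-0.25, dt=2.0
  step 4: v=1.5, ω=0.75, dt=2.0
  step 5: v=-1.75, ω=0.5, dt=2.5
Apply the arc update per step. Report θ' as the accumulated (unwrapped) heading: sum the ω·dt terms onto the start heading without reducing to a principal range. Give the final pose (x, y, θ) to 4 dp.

step 1: θ'=3.1180 (R=8.0000) → pose (-1.3112, 1.5696, 3.1180)
step 2: θ'=2.1180 (R=0.2500) → pose (-1.1036, 1.4497, 2.1180)
step 3: θ'=1.6180 (R=-4.0000) → pose (-1.6832, 3.3422, 1.6180)
step 4: θ'=3.1180 (R=2.0000) → pose (-3.6338, 5.2473, 3.1180)
step 5: θ'=4.3680 (R=-3.5000) → pose (-0.2567, 7.5646, 4.3680)

(-0.2567, 7.5646, 4.3680)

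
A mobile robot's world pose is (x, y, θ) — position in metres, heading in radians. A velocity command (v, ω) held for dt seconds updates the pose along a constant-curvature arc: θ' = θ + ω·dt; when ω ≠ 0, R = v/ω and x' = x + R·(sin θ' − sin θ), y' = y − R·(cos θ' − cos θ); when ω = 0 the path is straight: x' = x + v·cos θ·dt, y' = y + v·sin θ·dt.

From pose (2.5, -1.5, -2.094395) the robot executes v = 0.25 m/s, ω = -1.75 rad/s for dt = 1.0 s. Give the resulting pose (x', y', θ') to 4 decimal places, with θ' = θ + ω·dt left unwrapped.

θ' = -2.0944 + -1.75·1.0 = -3.8444
R = v/ω = 0.25/-1.75 = -0.1429
x' = 2.5 + -0.1429·(sin -3.8444 − sin -2.0944) = 2.2839
y' = -1.5 − -0.1429·(cos -3.8444 − cos -2.0944) = -1.5376

(2.2839, -1.5376, -3.8444)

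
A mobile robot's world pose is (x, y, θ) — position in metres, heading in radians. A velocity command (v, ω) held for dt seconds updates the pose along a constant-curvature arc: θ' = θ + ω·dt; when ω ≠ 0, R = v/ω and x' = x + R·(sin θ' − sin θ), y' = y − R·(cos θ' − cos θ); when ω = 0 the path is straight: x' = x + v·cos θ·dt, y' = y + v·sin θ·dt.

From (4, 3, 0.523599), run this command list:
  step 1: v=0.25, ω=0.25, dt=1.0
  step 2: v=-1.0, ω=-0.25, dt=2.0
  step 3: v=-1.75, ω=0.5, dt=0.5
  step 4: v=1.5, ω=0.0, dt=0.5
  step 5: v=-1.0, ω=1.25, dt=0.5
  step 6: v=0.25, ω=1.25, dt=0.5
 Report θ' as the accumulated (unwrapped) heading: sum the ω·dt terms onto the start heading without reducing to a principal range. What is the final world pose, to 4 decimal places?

(2.0136, 1.9545, 1.7736)

step 1: θ'=0.7736 (R=1.0000) → pose (4.1987, 3.1506, 0.7736)
step 2: θ'=0.2736 (R=4.0000) → pose (2.4846, 2.1610, 0.2736)
step 3: θ'=0.5236 (R=-3.5000) → pose (1.6803, 1.8223, 0.5236)
step 4: θ'=0.5236 (straight) → pose (2.3299, 2.1973, 0.5236)
step 5: θ'=1.1486 (R=-0.8000) → pose (2.0001, 1.8323, 1.1486)
step 6: θ'=1.7736 (R=0.2000) → pose (2.0136, 1.9545, 1.7736)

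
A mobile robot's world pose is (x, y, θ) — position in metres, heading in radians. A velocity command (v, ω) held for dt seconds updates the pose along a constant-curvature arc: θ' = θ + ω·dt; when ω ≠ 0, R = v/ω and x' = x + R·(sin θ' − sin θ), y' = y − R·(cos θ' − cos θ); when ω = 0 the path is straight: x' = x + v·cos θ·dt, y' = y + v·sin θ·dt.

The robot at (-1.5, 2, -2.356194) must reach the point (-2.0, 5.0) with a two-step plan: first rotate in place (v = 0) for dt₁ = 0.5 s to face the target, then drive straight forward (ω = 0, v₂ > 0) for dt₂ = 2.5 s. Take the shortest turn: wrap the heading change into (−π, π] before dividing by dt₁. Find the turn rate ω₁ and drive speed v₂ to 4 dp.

ω₁ = -4.3821, v₂ = 1.2166

heading to target = atan2(5−2, -2−-1.5) = 1.7359
Δθ = wrap(1.7359 − -2.3562) = -2.1910; ω₁ = Δθ/dt₁ = -4.3821
distance = √((-2−-1.5)² + (5−2)²) = 3.0414; v₂ = distance/dt₂ = 1.2166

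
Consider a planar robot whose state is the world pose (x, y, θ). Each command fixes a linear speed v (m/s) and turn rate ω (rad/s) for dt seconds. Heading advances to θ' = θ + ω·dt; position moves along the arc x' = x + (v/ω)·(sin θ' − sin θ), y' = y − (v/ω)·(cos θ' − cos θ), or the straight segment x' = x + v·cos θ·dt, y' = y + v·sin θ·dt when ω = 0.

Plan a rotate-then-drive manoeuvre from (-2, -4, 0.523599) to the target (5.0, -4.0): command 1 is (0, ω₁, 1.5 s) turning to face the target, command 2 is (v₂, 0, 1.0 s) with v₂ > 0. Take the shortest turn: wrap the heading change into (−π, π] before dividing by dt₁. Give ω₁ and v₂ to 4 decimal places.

ω₁ = -0.3491, v₂ = 7.0000

heading to target = atan2(-4−-4, 5−-2) = 0.0000
Δθ = wrap(0.0000 − 0.5236) = -0.5236; ω₁ = Δθ/dt₁ = -0.3491
distance = √((5−-2)² + (-4−-4)²) = 7.0000; v₂ = distance/dt₂ = 7.0000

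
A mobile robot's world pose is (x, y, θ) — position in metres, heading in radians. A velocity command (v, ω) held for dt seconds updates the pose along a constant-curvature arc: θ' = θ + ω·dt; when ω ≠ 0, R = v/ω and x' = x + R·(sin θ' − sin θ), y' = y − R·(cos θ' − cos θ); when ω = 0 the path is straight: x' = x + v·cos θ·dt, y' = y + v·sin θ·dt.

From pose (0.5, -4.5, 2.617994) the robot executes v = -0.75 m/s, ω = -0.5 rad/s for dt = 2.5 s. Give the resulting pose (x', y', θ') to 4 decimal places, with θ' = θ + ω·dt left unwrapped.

(1.2193, -6.1012, 1.3680)

θ' = 2.6180 + -0.5·2.5 = 1.3680
R = v/ω = -0.75/-0.5 = 1.5000
x' = 0.5 + 1.5000·(sin 1.3680 − sin 2.6180) = 1.2193
y' = -4.5 − 1.5000·(cos 1.3680 − cos 2.6180) = -6.1012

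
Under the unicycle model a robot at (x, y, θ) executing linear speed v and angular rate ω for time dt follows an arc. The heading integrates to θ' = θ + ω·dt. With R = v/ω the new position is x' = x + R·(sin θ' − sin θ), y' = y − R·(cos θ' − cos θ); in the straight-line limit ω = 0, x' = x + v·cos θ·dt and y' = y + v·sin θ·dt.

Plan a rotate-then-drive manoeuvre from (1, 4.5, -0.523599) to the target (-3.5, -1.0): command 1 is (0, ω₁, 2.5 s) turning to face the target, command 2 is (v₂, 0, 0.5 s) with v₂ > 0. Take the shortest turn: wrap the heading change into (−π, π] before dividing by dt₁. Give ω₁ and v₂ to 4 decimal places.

heading to target = atan2(-1−4.5, -3.5−1) = -2.2565
Δθ = wrap(-2.2565 − -0.5236) = -1.7329; ω₁ = Δθ/dt₁ = -0.6932
distance = √((-3.5−1)² + (-1−4.5)²) = 7.1063; v₂ = distance/dt₂ = 14.2127

ω₁ = -0.6932, v₂ = 14.2127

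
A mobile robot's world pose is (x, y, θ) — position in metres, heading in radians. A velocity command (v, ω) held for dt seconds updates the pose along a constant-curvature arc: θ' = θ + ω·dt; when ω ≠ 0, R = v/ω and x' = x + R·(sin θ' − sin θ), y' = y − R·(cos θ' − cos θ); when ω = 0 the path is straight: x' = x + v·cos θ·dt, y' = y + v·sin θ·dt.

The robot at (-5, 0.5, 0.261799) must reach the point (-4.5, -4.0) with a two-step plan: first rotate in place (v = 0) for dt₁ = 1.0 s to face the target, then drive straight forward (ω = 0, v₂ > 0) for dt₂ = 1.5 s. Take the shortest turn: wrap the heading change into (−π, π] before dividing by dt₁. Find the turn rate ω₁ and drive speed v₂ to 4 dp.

heading to target = atan2(-4−0.5, -4.5−-5) = -1.4601
Δθ = wrap(-1.4601 − 0.2618) = -1.7219; ω₁ = Δθ/dt₁ = -1.7219
distance = √((-4.5−-5)² + (-4−0.5)²) = 4.5277; v₂ = distance/dt₂ = 3.0185

ω₁ = -1.7219, v₂ = 3.0185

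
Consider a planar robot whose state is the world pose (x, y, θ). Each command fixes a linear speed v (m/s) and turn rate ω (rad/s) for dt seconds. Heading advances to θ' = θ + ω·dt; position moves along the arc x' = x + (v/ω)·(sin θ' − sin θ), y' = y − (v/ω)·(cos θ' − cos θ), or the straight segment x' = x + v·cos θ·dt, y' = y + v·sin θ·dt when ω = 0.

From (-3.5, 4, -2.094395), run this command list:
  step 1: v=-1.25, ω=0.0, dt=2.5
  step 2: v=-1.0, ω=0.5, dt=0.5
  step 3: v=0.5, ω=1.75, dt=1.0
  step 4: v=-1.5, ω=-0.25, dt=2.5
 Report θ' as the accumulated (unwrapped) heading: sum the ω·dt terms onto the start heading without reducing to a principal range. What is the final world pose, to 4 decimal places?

step 1: θ'=-2.0944 (straight) → pose (-1.9375, 6.7063, -2.0944)
step 2: θ'=-1.8444 (R=-2.0000) → pose (-1.7439, 7.1659, -1.8444)
step 3: θ'=-0.0944 (R=0.2857) → pose (-1.4958, 6.8043, -0.0944)
step 4: θ'=-0.7194 (R=6.0000) → pose (-4.8838, 8.2644, -0.7194)

(-4.8838, 8.2644, -0.7194)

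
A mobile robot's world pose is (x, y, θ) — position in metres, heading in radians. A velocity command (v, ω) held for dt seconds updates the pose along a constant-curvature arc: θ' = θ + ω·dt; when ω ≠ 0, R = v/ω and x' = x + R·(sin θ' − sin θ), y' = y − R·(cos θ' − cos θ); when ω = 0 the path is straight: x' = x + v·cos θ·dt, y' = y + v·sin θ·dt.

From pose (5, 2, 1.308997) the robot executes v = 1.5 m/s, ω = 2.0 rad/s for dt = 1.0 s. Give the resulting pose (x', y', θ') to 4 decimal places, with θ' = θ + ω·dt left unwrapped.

θ' = 1.3090 + 2.0·1.0 = 3.3090
R = v/ω = 1.5/2.0 = 0.7500
x' = 5 + 0.7500·(sin 3.3090 − sin 1.3090) = 4.1506
y' = 2 − 0.7500·(cos 3.3090 − cos 1.3090) = 2.9336

(4.1506, 2.9336, 3.3090)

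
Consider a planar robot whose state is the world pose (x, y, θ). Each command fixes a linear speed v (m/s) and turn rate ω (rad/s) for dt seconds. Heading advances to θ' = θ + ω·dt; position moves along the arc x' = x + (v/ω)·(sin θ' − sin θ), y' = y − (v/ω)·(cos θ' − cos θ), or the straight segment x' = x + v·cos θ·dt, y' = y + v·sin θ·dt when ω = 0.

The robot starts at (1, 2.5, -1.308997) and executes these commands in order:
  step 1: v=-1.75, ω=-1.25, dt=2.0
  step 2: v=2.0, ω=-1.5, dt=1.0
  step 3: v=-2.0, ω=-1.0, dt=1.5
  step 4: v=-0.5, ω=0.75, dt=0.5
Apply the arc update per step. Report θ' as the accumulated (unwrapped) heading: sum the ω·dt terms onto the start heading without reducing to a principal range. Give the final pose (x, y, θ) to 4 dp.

step 1: θ'=-3.8090 (R=1.4000) → pose (3.2188, 3.9619, -3.8090)
step 2: θ'=-5.3090 (R=-1.3333) → pose (2.9411, 5.7583, -5.3090)
step 3: θ'=-6.8090 (R=2.0000) → pose (0.2828, 5.1522, -6.8090)
step 4: θ'=-6.4340 (R=-0.6667) → pose (0.0483, 5.2346, -6.4340)

(0.0483, 5.2346, -6.4340)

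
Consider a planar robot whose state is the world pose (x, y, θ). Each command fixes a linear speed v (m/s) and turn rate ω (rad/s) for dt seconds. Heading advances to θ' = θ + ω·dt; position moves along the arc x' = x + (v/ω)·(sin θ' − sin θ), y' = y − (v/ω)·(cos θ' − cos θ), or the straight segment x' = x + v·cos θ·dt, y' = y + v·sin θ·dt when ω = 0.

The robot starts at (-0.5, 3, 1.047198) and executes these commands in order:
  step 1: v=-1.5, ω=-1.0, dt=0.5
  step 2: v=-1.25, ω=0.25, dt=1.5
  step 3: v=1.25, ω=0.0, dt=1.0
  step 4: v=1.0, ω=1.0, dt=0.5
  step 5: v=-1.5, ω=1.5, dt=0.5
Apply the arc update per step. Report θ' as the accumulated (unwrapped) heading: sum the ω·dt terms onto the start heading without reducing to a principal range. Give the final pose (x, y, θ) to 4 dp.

(-1.2902, 1.9578, 2.1722)

step 1: θ'=0.5472 (R=1.5000) → pose (-1.0186, 2.4690, 0.5472)
step 2: θ'=0.9222 (R=-5.0000) → pose (-2.4018, 1.2194, 0.9222)
step 3: θ'=0.9222 (straight) → pose (-1.6467, 2.2156, 0.9222)
step 4: θ'=1.4222 (R=1.0000) → pose (-1.4546, 2.6716, 1.4222)
step 5: θ'=2.1722 (R=-1.0000) → pose (-1.2902, 1.9578, 2.1722)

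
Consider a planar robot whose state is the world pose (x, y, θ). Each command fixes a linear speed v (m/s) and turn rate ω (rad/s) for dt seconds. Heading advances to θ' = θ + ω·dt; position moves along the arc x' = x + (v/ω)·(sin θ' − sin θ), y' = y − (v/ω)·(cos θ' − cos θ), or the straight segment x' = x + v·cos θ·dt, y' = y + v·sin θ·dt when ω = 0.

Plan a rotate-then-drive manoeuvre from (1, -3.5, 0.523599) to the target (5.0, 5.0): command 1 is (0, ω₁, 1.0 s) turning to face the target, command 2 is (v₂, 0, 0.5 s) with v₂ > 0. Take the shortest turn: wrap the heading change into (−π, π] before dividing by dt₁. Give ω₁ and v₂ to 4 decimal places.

heading to target = atan2(5−-3.5, 5−1) = 1.1310
Δθ = wrap(1.1310 − 0.5236) = 0.6074; ω₁ = Δθ/dt₁ = 0.6074
distance = √((5−1)² + (5−-3.5)²) = 9.3941; v₂ = distance/dt₂ = 18.7883

ω₁ = 0.6074, v₂ = 18.7883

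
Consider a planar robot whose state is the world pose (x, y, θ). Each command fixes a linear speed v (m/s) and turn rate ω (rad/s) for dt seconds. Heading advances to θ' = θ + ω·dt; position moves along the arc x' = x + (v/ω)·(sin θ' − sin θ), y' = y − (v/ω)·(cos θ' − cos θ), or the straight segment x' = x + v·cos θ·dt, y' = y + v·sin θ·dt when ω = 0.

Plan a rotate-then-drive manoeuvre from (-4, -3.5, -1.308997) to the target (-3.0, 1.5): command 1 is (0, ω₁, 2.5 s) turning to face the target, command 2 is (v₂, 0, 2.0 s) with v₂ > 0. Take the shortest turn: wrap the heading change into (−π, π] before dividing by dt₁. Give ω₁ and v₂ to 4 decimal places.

heading to target = atan2(1.5−-3.5, -3−-4) = 1.3734
Δθ = wrap(1.3734 − -1.3090) = 2.6824; ω₁ = Δθ/dt₁ = 1.0730
distance = √((-3−-4)² + (1.5−-3.5)²) = 5.0990; v₂ = distance/dt₂ = 2.5495

ω₁ = 1.0730, v₂ = 2.5495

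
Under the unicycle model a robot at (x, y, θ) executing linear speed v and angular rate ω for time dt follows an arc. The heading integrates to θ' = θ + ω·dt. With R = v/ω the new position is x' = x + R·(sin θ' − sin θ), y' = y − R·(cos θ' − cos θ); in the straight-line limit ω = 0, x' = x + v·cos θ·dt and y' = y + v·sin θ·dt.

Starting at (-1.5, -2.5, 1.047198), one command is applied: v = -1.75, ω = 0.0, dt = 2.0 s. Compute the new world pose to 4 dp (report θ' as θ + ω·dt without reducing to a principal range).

θ' = 1.0472 + 0.0·2.0 = 1.0472
ω = 0 → straight: x' = -1.5 + -1.75·cos(1.0472)·2.0 = -3.2500
y' = -2.5 + -1.75·sin(1.0472)·2.0 = -5.5311

(-3.2500, -5.5311, 1.0472)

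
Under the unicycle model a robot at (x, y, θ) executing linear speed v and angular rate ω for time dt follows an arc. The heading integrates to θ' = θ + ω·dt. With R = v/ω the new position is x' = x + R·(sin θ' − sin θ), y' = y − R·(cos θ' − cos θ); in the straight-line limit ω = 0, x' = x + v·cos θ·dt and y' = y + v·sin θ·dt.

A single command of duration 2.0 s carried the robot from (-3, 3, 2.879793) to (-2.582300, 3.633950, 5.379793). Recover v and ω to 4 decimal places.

v = -0.5000, ω = 1.2500

Δθ = 5.379793 − 2.879793 = 2.500000
ω = Δθ/dt = 2.500000/2.0 = 1.2500
R = −Δy/(cos θ' − cos θ) = -0.4000
v = R·ω = -0.4000·1.2500 = -0.5000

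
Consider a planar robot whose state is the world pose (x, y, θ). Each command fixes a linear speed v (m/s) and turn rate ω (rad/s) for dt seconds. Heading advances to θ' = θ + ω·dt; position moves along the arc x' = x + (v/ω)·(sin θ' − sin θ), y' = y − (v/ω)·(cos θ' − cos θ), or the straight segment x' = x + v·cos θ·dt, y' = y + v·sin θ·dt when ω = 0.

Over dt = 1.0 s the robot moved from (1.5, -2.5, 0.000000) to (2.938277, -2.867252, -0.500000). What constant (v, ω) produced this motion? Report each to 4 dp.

v = 1.5000, ω = -0.5000

Δθ = -0.500000 − 0.000000 = -0.500000
ω = Δθ/dt = -0.500000/1.0 = -0.5000
R = Δx/(sin θ' − sin θ) = -3.0000
v = R·ω = -3.0000·-0.5000 = 1.5000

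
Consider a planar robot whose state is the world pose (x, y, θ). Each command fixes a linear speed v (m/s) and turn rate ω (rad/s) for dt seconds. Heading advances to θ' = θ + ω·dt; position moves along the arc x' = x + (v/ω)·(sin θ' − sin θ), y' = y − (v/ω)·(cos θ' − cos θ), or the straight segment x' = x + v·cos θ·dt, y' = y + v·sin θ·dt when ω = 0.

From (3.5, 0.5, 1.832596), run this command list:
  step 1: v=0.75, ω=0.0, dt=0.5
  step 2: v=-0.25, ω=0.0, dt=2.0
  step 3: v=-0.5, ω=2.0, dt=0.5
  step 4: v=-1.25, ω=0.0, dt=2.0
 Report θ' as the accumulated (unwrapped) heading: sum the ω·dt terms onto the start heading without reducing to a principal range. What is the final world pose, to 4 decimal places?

step 1: θ'=1.8326 (straight) → pose (3.4029, 0.8622, 1.8326)
step 2: θ'=1.8326 (straight) → pose (3.5324, 0.3793, 1.8326)
step 3: θ'=2.8326 (R=-0.2500) → pose (3.6978, 0.2058, 2.8326)
step 4: θ'=2.8326 (straight) → pose (6.0794, -0.5545, 2.8326)

(6.0794, -0.5545, 2.8326)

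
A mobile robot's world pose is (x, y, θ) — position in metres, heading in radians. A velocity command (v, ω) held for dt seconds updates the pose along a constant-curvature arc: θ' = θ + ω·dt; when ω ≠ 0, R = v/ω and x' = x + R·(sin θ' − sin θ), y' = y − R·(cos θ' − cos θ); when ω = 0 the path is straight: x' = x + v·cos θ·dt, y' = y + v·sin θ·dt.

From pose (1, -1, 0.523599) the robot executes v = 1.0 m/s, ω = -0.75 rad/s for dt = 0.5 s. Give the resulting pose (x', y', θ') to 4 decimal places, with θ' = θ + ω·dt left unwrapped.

θ' = 0.5236 + -0.75·0.5 = 0.1486
R = v/ω = 1.0/-0.75 = -1.3333
x' = 1 + -1.3333·(sin 0.1486 − sin 0.5236) = 1.4693
y' = -1 − -1.3333·(cos 0.1486 − cos 0.5236) = -0.8361

(1.4693, -0.8361, 0.1486)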